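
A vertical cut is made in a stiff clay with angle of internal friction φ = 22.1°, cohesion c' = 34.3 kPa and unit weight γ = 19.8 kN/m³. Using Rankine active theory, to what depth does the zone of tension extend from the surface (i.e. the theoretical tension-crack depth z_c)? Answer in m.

K_a = tan²(45° − 22.1°/2) = 0.4533; √K_a = 0.6732.
The active pressure is zero where K_a γ z = 2c√K_a, so z_c = 2c/(γ√K_a) = 2×34.3/(19.8×0.6732) = 5.146 m.

5.15 m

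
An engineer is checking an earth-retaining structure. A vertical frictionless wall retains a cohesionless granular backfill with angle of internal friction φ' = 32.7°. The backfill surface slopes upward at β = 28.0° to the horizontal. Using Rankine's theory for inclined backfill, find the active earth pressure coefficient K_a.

K_a = cos β · (cos β − √(cos²β − cos²φ)) / (cos β + √(cos²β − cos²φ)).
cos β = 0.8829, cos φ = 0.8415, √(cos²β − cos²φ) = 0.2673.
K_a = 0.8829 × (0.8829 − 0.2673)/(0.8829 + 0.2673) = 0.4726.

0.473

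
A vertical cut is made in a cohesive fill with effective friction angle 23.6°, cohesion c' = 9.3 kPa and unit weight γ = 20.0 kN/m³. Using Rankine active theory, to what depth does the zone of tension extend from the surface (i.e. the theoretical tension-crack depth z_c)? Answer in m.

K_a = tan²(45° − 23.6°/2) = 0.4282; √K_a = 0.6544.
The active pressure is zero where K_a γ z = 2c√K_a, so z_c = 2c/(γ√K_a) = 2×9.3/(20.0×0.6544) = 1.421 m.

1.42 m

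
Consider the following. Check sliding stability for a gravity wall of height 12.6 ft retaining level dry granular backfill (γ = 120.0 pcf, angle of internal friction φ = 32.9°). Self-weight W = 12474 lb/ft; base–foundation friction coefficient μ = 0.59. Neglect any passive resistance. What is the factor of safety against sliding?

K_a = tan²(45° − 32.9°/2) = 0.2960.
P_a = ½K_aγH² = 0.5×0.2960×120.0×12.6² = 2820 lb/ft, acting at H/3 = 4.200 ft above the base.
FS_sliding = μW / P_a = 0.59×12474 / 2820 = 2.610.

2.61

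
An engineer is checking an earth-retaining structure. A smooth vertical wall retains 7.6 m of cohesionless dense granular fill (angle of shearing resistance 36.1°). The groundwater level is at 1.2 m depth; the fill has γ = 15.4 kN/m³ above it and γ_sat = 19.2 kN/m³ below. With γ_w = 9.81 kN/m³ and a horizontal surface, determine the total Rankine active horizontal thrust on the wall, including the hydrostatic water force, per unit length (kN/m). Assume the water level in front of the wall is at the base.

K_a = tan²(45° − φ/2) = 0.2585.
γ' = 19.2 − 9.81 = 9.390 kN/m³. Depth below WT = 6.4 m.
σ'_h at WT = K_a γ d_w = 4.777 kPa; at base = 4.777 + K_a γ' × 6.4 = 20.31 kPa.
P₁ (0–1.2 m) = ½×4.777×1.2 = 2.866. P₂ (1.2–7.6 m) = ½(4.777+20.31)×6.4 = 80.28.
P_w = ½ γ_w h₂² = 0.5×9.81×6.4² = 200.9. Total = 2.866+80.28+200.9 = 284.1 kN/m.

284 kN/m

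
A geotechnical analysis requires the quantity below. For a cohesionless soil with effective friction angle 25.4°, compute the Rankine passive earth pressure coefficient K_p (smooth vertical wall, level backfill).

K_p = (1 + sin φ)/(1 − sin φ) = tan²(45° + 25.4°/2) = 2.502.

2.50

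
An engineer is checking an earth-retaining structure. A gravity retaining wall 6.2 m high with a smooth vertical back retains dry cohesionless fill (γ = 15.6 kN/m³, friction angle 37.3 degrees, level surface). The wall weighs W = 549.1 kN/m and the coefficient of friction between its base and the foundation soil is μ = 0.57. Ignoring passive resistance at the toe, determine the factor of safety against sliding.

K_a = tan²(45° − 37.3°/2) = 0.2453.
P_a = ½K_aγH² = 0.5×0.2453×15.6×6.2² = 73.56 kN/m, acting at H/3 = 2.067 m above the base.
FS_sliding = μW / P_a = 0.57×549.1 / 73.56 = 4.255.

4.25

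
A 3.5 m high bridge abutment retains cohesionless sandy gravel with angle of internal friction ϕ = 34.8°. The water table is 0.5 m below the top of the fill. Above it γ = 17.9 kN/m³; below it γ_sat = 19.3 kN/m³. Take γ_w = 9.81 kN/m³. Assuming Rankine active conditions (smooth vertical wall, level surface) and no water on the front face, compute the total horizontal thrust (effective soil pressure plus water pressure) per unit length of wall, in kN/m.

63.8 kN/m

K_a = tan²(45° − φ/2) = 0.2733.
γ' = 19.3 − 9.81 = 9.490 kN/m³. Depth below WT = 3.0 m.
σ'_h at WT = K_a γ d_w = 2.446 kPa; at base = 2.446 + K_a γ' × 3.0 = 10.23 kPa.
P₁ (0–0.5 m) = ½×2.446×0.5 = 0.6115. P₂ (0.5–3.5 m) = ½(2.446+10.23)×3.0 = 19.01.
P_w = ½ γ_w h₂² = 0.5×9.81×3.0² = 44.14. Total = 0.6115+19.01+44.14 = 63.77 kN/m.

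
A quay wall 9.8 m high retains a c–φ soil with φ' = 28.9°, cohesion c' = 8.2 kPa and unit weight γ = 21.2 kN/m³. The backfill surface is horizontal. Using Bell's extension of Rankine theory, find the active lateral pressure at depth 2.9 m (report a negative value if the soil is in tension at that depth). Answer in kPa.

K_a = (1 − sin φ)/(1 + sin φ) = 0.3484.
σ_a = K_a γ z − 2c√K_a = 0.3484×21.2×2.9 − 2×8.2×0.5902 = 11.74 kPa.

11.7 kPa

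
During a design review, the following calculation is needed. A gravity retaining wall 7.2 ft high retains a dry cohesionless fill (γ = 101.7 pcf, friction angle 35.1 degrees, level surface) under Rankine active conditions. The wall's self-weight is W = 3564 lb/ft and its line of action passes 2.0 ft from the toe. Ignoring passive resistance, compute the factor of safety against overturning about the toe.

4.18

K_a = tan²(45° − 35.1°/2) = 0.2698.
P_a = ½K_aγH² = 0.5×0.2698×101.7×7.2² = 711.3 lb/ft, acting at H/3 = 2.400 ft above the base.
Overturning moment M_o = P_a × H/3 = 711.3 × 2.400 = 1707.
Resisting moment M_r = W × 2.0 = 3564 × 2.0 = 7128.
FS_overturning = M_r/M_o = 7128/1707 = 4.175.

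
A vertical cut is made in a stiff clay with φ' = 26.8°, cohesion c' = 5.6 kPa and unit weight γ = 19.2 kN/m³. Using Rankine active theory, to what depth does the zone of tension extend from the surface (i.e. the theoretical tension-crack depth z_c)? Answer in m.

0.948 m

K_a = tan²(45° − 26.8°/2) = 0.3785; √K_a = 0.6152.
The active pressure is zero where K_a γ z = 2c√K_a, so z_c = 2c/(γ√K_a) = 2×5.6/(19.2×0.6152) = 0.9482 m.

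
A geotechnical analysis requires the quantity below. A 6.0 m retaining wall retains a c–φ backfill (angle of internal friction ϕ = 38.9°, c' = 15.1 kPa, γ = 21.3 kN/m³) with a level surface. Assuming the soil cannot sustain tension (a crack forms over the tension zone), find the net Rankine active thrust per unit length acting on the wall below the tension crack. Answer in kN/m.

22.4 kN/m

K_a = 0.2285; √K_a = 0.4780.
Tension-crack depth z_c = 2c/(γ√K_a) = 2×15.1/(21.3×0.4780) = 2.966 m.
σ_a at base = K_a γ H − 2c√K_a = 0.2285×21.3×6.0 − 2×15.1×0.4780 = 14.77 kPa.
P_a = ½ × 14.77 × (H − z_c) = 0.5×14.77×3.034 = 22.41 kN/m.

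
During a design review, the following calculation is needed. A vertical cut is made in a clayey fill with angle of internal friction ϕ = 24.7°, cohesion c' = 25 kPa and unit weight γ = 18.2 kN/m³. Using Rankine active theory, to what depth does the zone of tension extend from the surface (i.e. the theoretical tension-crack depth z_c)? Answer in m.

K_a = tan²(45° − 24.7°/2) = 0.4106; √K_a = 0.6408.
The active pressure is zero where K_a γ z = 2c√K_a, so z_c = 2c/(γ√K_a) = 2×25/(18.2×0.6408) = 4.288 m.

4.29 m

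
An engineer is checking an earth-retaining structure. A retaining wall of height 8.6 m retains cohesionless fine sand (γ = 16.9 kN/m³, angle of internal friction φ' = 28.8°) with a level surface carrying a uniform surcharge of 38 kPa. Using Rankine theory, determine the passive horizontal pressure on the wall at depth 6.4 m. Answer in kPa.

418 kPa

K_p = (1 + sin φ)/(1 − sin φ) = 2.859.
σ_v = γz + q = 16.9 × 6.4 + 38 = 146.2 kPa.
σ_h = K_p σ_v = 2.859 × 146.2 = 417.9 kPa.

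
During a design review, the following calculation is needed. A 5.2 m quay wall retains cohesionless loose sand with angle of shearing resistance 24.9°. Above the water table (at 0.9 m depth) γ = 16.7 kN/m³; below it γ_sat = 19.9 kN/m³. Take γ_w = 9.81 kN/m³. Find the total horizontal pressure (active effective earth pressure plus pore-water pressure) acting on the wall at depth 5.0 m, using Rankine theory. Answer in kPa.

K_a = (1 − sin φ)/(1 + sin φ) = 0.4074.
γ' = 19.9 − 9.81 = 10.09 kN/m³.
Effective vertical stress at 5.0 m: σ'_v = 16.7×0.9 + 10.09×4.10 = 56.40 kPa.
σ'_h = K_a σ'_v = 0.4074 × 56.40 = 22.98 kPa; u = γ_w × 4.10 = 40.22 kPa.
Total σ_h = 22.98 + 40.22 = 63.20 kPa.

63.2 kPa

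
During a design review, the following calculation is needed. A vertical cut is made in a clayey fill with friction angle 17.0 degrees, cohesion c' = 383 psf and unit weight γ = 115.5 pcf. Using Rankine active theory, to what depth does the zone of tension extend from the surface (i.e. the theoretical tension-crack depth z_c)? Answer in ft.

K_a = tan²(45° − 17.0°/2) = 0.5475; √K_a = 0.7400.
The active pressure is zero where K_a γ z = 2c√K_a, so z_c = 2c/(γ√K_a) = 2×383/(115.5×0.7400) = 8.963 ft.

8.96 ft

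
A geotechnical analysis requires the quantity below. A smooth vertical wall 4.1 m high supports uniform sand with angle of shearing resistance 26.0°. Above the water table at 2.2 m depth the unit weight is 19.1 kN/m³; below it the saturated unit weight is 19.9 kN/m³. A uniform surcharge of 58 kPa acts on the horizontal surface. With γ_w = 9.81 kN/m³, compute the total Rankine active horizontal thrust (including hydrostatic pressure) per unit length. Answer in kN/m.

K_a = tan²(45° − φ/2) = 0.3905.
γ' = 19.9 − 9.81 = 10.09 kN/m³. h₂ = H − d_w = 1.9 m.
σ'_h: at surface K_a·q = 22.65; at WT K_a(q+γd_w) = 39.05; at base K_a(q+γd_w+γ'h₂) = 46.54 kPa.
P₁ = ½(22.65+39.05)×2.2 = 67.87; P₂ = ½(39.05+46.54)×1.9 = 81.31; P_w = ½γ_w h₂² = 17.71.
Total = 67.87+81.31+17.71 = 166.9 kN/m.

167 kN/m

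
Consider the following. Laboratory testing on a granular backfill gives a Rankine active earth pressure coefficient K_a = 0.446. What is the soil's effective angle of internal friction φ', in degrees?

K_a = tan²(45° − φ/2) ⇒ 45° − φ/2 = arctan(√0.446) = 33.74°.
φ = 2(45° − 33.74°) = 22.53°.

22.5°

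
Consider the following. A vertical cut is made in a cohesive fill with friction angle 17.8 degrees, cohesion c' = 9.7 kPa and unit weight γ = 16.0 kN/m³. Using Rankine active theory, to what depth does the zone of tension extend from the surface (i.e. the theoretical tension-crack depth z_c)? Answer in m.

1.66 m

K_a = tan²(45° − 17.8°/2) = 0.5318; √K_a = 0.7292.
The active pressure is zero where K_a γ z = 2c√K_a, so z_c = 2c/(γ√K_a) = 2×9.7/(16.0×0.7292) = 1.663 m.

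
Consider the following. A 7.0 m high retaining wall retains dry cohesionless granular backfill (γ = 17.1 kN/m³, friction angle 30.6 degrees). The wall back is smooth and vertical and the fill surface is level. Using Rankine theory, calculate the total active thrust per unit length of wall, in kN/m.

K_a = tan²(45° − φ/2) = 0.3253.
P_a = ½ K_a γ H² = 0.5 × 0.3253 × 17.1 × 7.0² = 136.3 kN/m.

136 kN/m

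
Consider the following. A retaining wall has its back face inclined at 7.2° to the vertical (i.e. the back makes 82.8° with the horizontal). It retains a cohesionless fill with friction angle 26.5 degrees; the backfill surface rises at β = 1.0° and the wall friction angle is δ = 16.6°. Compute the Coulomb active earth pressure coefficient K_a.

K_a = sin²(α+φ) / [sin²α · sin(α−δ) · (1 + √{sin(φ+δ)sin(φ−β) / (sin(α−δ)sin(α+β))})²].
With α = 82.8°, φ = 26.5°, δ = 16.6°, β = 1.0°: K_a = 0.4019.

0.402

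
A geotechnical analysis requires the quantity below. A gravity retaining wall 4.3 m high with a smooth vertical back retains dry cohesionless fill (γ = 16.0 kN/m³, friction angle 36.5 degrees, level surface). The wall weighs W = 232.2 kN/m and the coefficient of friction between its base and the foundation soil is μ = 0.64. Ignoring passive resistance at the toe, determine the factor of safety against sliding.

3.95

K_a = tan²(45° − 36.5°/2) = 0.2541.
P_a = ½K_aγH² = 0.5×0.2541×16.0×4.3² = 37.58 kN/m, acting at H/3 = 1.433 m above the base.
FS_sliding = μW / P_a = 0.64×232.2 / 37.58 = 3.954.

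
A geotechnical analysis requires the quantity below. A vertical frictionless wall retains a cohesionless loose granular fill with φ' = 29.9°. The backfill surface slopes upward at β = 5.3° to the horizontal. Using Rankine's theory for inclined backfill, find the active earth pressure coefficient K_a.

0.339

K_a = cos β · (cos β − √(cos²β − cos²φ)) / (cos β + √(cos²β − cos²φ)).
cos β = 0.9957, cos φ = 0.8669, √(cos²β − cos²φ) = 0.4899.
K_a = 0.9957 × (0.9957 − 0.4899)/(0.9957 + 0.4899) = 0.3391.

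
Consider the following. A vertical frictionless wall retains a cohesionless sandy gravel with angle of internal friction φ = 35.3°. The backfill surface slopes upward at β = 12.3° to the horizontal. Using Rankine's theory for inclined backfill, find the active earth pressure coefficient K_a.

K_a = cos β · (cos β − √(cos²β − cos²φ)) / (cos β + √(cos²β − cos²φ)).
cos β = 0.9770, cos φ = 0.8161, √(cos²β − cos²φ) = 0.5372.
K_a = 0.9770 × (0.9770 − 0.5372)/(0.9770 + 0.5372) = 0.2838.

0.284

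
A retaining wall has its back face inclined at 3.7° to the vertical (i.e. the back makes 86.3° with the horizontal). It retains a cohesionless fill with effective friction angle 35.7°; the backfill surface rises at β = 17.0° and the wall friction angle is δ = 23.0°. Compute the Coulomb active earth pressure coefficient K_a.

K_a = sin²(α+φ) / [sin²α · sin(α−δ) · (1 + √{sin(φ+δ)sin(φ−β) / (sin(α−δ)sin(α+β))})²].
With α = 86.3°, φ = 35.7°, δ = 23.0°, β = 17.0°: K_a = 0.3316.

0.332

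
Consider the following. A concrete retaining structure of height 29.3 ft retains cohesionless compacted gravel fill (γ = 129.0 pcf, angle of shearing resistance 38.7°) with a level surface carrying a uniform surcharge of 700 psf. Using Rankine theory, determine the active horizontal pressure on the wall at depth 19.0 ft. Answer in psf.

727 psf

K_a = (1 − sin φ)/(1 + sin φ) = 0.2306.
σ_v = γz + q = 129.0 × 19.0 + 700 = 3151 psf.
σ_h = K_a σ_v = 0.2306 × 3151 = 726.6 psf.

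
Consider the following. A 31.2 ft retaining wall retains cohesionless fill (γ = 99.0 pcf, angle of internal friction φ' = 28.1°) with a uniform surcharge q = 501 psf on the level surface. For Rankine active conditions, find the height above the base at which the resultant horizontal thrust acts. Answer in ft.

11.7 ft

K_a = 0.3596.
Triangular part P₁ = ½K_aγH² = 17330 at H/3 = 10.40 ft; rectangular part P₂ = K_a q H = 5621 at H/2 = 15.60 ft.
ȳ = (P₁·10.40 + P₂·15.60)/(P₁+P₂) = 11.67 ft.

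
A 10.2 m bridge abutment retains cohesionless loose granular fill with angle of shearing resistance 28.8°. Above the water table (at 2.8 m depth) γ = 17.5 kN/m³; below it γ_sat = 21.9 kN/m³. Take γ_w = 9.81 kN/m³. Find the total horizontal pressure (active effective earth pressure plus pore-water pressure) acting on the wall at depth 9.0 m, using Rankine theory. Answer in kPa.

104 kPa

K_a = (1 − sin φ)/(1 + sin φ) = 0.3498.
γ' = 21.9 − 9.81 = 12.09 kN/m³.
Effective vertical stress at 9.0 m: σ'_v = 17.5×2.8 + 12.09×6.20 = 124.0 kPa.
σ'_h = K_a σ'_v = 0.3498 × 124.0 = 43.35 kPa; u = γ_w × 6.20 = 60.82 kPa.
Total σ_h = 43.35 + 60.82 = 104.2 kPa.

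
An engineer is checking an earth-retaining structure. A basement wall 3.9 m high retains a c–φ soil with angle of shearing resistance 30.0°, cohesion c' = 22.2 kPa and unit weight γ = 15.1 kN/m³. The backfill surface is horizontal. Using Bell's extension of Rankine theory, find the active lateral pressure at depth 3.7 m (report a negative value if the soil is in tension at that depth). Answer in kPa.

-7.01 kPa

K_a = (1 − sin φ)/(1 + sin φ) = 0.3333.
σ_a = K_a γ z − 2c√K_a = 0.3333×15.1×3.7 − 2×22.2×0.5774 = -7.011 kPa.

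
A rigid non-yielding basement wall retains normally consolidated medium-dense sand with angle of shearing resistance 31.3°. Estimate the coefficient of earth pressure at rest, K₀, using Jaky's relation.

0.480

K₀ = 1 − sin φ' = 1 − sin 31.3° = 0.4805.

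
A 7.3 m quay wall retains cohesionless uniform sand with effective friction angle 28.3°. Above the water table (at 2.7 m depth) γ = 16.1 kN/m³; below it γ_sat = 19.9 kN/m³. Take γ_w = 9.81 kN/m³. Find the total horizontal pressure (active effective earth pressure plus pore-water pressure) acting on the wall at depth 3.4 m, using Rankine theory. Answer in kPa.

K_a = (1 − sin φ)/(1 + sin φ) = 0.3568.
γ' = 19.9 − 9.81 = 10.09 kN/m³.
Effective vertical stress at 3.4 m: σ'_v = 16.1×2.7 + 10.09×0.700 = 50.53 kPa.
σ'_h = K_a σ'_v = 0.3568 × 50.53 = 18.03 kPa; u = γ_w × 0.700 = 6.867 kPa.
Total σ_h = 18.03 + 6.867 = 24.90 kPa.

24.9 kPa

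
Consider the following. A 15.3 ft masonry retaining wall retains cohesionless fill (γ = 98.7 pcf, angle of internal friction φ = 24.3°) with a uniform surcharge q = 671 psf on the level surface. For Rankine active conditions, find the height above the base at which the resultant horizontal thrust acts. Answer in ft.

6.30 ft

K_a = 0.4169.
Triangular part P₁ = ½K_aγH² = 4816 at H/3 = 5.100 ft; rectangular part P₂ = K_a q H = 4280 at H/2 = 7.650 ft.
ȳ = (P₁·5.100 + P₂·7.650)/(P₁+P₂) = 6.300 ft.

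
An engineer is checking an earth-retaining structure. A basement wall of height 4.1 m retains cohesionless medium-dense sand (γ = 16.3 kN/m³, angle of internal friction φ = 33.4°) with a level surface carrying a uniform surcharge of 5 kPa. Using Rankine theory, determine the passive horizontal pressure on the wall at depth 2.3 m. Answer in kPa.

147 kPa

K_p = (1 + sin φ)/(1 − sin φ) = 3.449.
σ_v = γz + q = 16.3 × 2.3 + 5 = 42.49 kPa.
σ_h = K_p σ_v = 3.449 × 42.49 = 146.6 kPa.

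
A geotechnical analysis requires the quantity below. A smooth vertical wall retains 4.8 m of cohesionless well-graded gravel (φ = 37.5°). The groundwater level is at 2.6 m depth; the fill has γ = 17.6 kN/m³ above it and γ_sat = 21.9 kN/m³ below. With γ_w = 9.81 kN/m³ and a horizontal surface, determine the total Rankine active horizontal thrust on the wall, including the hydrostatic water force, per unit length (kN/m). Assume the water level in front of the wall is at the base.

K_a = tan²(45° − φ/2) = 0.2432.
γ' = 21.9 − 9.81 = 12.09 kN/m³. Depth below WT = 2.2 m.
σ'_h at WT = K_a γ d_w = 11.13 kPa; at base = 11.13 + K_a γ' × 2.2 = 17.60 kPa.
P₁ (0–2.6 m) = ½×11.13×2.6 = 14.47. P₂ (2.6–4.8 m) = ½(11.13+17.60)×2.2 = 31.60.
P_w = ½ γ_w h₂² = 0.5×9.81×2.2² = 23.74. Total = 14.47+31.60+23.74 = 69.81 kN/m.

69.8 kN/m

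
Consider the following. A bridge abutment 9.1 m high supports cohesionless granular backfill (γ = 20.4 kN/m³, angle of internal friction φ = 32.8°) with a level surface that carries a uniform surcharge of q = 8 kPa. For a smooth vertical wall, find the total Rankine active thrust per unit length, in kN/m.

273 kN/m

K_a = tan²(45° − φ/2) = 0.2973.
Soil triangle: ½ K_a γ H² = 0.5×0.2973×20.4×9.1² = 251.1 kN/m.
Surcharge rectangle: K_a q H = 0.2973×8×9.1 = 21.64 kN/m.
Total = 251.1 + 21.64 = 272.7 kN/m.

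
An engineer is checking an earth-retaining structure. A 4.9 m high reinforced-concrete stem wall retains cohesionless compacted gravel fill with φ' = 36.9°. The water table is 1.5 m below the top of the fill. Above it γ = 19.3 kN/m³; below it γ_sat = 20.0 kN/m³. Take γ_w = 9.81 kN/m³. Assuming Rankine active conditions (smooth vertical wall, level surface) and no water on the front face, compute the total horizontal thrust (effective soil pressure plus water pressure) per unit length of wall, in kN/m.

101 kN/m

K_a = tan²(45° − φ/2) = 0.2497.
γ' = 20.0 − 9.81 = 10.19 kN/m³. Depth below WT = 3.4 m.
σ'_h at WT = K_a γ d_w = 7.228 kPa; at base = 7.228 + K_a γ' × 3.4 = 15.88 kPa.
P₁ (0–1.5 m) = ½×7.228×1.5 = 5.421. P₂ (1.5–4.9 m) = ½(7.228+15.88)×3.4 = 39.28.
P_w = ½ γ_w h₂² = 0.5×9.81×3.4² = 56.70. Total = 5.421+39.28+56.70 = 101.4 kN/m.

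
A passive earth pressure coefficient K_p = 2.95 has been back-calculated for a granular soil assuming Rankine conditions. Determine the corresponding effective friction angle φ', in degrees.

29.6°

K_p = (1+sin φ)/(1−sin φ) ⇒ sin φ = (K_p − 1)/(K_p + 1) = 0.4937.
φ = arcsin(0.4937) = 29.58°.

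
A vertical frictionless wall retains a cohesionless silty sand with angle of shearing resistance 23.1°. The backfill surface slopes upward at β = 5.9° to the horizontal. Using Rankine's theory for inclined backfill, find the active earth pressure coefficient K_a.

K_a = cos β · (cos β − √(cos²β − cos²φ)) / (cos β + √(cos²β − cos²φ)).
cos β = 0.9947, cos φ = 0.9198, √(cos²β − cos²φ) = 0.3786.
K_a = 0.9947 × (0.9947 − 0.3786)/(0.9947 + 0.3786) = 0.4462.

0.446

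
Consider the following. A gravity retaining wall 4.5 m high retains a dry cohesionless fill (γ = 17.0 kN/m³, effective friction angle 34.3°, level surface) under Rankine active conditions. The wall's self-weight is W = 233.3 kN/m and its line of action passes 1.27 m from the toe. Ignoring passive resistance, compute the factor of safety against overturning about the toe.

K_a = tan²(45° − 34.3°/2) = 0.2792.
P_a = ½K_aγH² = 0.5×0.2792×17.0×4.5² = 48.05 kN/m, acting at H/3 = 1.500 m above the base.
Overturning moment M_o = P_a × H/3 = 48.05 × 1.500 = 72.08.
Resisting moment M_r = W × 1.27 = 233.3 × 1.27 = 296.3.
FS_overturning = M_r/M_o = 296.3/72.08 = 4.111.

4.11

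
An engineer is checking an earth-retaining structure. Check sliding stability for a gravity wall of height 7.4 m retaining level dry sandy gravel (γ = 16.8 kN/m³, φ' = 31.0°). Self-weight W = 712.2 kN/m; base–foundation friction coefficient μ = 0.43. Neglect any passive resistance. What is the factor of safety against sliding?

K_a = tan²(45° − 31.0°/2) = 0.3201.
P_a = ½K_aγH² = 0.5×0.3201×16.8×7.4² = 147.2 kN/m, acting at H/3 = 2.467 m above the base.
FS_sliding = μW / P_a = 0.43×712.2 / 147.2 = 2.080.

2.08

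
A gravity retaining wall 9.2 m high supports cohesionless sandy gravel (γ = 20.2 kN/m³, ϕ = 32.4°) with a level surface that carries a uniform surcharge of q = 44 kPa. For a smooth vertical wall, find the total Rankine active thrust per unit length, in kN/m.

K_a = tan²(45° − φ/2) = 0.3022.
Soil triangle: ½ K_a γ H² = 0.5×0.3022×20.2×9.2² = 258.4 kN/m.
Surcharge rectangle: K_a q H = 0.3022×44×9.2 = 122.3 kN/m.
Total = 258.4 + 122.3 = 380.7 kN/m.

381 kN/m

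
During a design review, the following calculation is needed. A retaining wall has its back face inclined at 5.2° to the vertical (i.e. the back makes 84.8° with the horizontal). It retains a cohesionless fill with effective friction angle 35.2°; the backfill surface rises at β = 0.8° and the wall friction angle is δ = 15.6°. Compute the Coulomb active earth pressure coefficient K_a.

K_a = sin²(α+φ) / [sin²α · sin(α−δ) · (1 + √{sin(φ+δ)sin(φ−β) / (sin(α−δ)sin(α+β))})²].
With α = 84.8°, φ = 35.2°, δ = 15.6°, β = 0.8°: K_a = 0.2848.

0.285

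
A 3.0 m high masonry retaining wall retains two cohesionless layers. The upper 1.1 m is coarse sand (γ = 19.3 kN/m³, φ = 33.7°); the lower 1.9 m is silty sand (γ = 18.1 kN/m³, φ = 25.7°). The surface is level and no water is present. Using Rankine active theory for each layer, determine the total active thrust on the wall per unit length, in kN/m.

32.2 kN/m

K_a1 = tan²(45°−33.7°/2) = 0.2863; K_a2 = tan²(45°−25.7°/2) = 0.3950.
Layer 1: σ at base = K_a1 γ₁ h₁ = 6.078 kPa; P₁ = ½×6.078×1.1 = 3.343.
Layer 2: σ_v at top = γ₁h₁ = 21.23; σ_h top = K_a2×21.23 = 8.387; σ_h base = K_a2×(21.23+18.1×1.9) = 21.97.
P₂ = ½(8.387+21.97)×1.9 = 28.84. Total P_a = 3.343+28.84 = 32.18 kN/m.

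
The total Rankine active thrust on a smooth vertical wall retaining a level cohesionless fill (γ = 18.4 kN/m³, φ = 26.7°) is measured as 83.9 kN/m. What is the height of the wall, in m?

4.90 m

K_a = 0.3800. P_a = ½ K_a γ H² ⇒ H = √(2P_a/(K_a γ)).
H = √(2×83.9/(0.3800×18.4)) = 4.899 m.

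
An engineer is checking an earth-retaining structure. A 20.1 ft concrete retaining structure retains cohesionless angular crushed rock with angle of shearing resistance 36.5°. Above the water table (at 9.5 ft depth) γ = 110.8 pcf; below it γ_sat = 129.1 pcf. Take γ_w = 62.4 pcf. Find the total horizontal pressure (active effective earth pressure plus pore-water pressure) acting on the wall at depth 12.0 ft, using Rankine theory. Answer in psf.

466 psf

K_a = (1 − sin φ)/(1 + sin φ) = 0.2541.
γ' = 129.1 − 62.4 = 66.70 pcf.
Effective vertical stress at 12.0 ft: σ'_v = 110.8×9.5 + 66.70×2.50 = 1219 psf.
σ'_h = K_a σ'_v = 0.2541 × 1219 = 309.8 psf; u = γ_w × 2.50 = 156.0 psf.
Total σ_h = 309.8 + 156.0 = 465.8 psf.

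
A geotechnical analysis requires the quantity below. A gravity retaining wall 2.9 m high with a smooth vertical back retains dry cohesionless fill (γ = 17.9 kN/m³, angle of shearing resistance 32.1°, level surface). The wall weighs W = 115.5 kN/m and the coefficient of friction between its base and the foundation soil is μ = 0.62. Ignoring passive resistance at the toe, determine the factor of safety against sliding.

3.11

K_a = tan²(45° − 32.1°/2) = 0.3060.
P_a = ½K_aγH² = 0.5×0.3060×17.9×2.9² = 23.03 kN/m, acting at H/3 = 0.9667 m above the base.
FS_sliding = μW / P_a = 0.62×115.5 / 23.03 = 3.109.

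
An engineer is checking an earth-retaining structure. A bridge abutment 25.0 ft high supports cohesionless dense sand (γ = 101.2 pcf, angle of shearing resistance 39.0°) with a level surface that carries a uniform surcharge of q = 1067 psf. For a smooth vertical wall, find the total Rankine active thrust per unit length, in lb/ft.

13300 lb/ft

K_a = tan²(45° − φ/2) = 0.2275.
Soil triangle: ½ K_a γ H² = 0.5×0.2275×101.2×25.0² = 7195 lb/ft.
Surcharge rectangle: K_a q H = 0.2275×1067×25.0 = 6069 lb/ft.
Total = 7195 + 6069 = 13260 lb/ft.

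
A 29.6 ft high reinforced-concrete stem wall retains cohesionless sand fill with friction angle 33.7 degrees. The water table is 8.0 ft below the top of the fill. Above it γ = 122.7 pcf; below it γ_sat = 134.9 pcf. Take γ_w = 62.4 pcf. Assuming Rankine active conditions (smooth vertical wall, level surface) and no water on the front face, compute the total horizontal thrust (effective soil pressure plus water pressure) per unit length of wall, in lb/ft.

K_a = tan²(45° − φ/2) = 0.2863.
γ' = 134.9 − 62.4 = 72.50 pcf. Depth below WT = 21.6 ft.
σ'_h at WT = K_a γ d_w = 281.0 psf; at base = 281.0 + K_a γ' × 21.6 = 729.4 psf.
P₁ (0–8.0 ft) = ½×281.0×8.0 = 1124. P₂ (8.0–29.6 ft) = ½(281.0+729.4)×21.6 = 10910.
P_w = ½ γ_w h₂² = 0.5×62.4×21.6² = 14560. Total = 1124+10910+14560 = 26590 lb/ft.

26600 lb/ft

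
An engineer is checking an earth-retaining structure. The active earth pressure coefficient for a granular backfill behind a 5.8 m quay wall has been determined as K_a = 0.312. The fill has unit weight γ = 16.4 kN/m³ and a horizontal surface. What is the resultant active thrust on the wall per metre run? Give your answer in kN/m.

P = ½ K_a γ H² = 0.5 × 0.312 × 16.4 × 5.8² = 86.06 kN/m.

86.1 kN/m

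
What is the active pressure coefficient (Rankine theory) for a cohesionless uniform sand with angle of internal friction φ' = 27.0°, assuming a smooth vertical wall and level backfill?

0.376

K_a = (1 − sin φ)/(1 + sin φ) = (1 − sin 27.0°)/(1 + sin 27.0°) = 0.3755.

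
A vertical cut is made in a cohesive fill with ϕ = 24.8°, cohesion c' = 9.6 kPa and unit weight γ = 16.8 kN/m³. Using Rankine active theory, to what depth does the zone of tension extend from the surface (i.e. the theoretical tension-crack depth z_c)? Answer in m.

1.79 m

K_a = tan²(45° − 24.8°/2) = 0.4090; √K_a = 0.6395.
The active pressure is zero where K_a γ z = 2c√K_a, so z_c = 2c/(γ√K_a) = 2×9.6/(16.8×0.6395) = 1.787 m.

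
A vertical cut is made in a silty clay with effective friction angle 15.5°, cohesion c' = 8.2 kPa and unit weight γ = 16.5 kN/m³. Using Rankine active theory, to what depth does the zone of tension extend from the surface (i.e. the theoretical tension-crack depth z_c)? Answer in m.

1.31 m

K_a = tan²(45° − 15.5°/2) = 0.5782; √K_a = 0.7604.
The active pressure is zero where K_a γ z = 2c√K_a, so z_c = 2c/(γ√K_a) = 2×8.2/(16.5×0.7604) = 1.307 m.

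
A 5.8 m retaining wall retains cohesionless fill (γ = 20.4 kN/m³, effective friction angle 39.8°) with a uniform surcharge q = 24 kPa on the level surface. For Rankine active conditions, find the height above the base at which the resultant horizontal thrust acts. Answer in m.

2.21 m

K_a = 0.2194.
Triangular part P₁ = ½K_aγH² = 75.29 at H/3 = 1.933 m; rectangular part P₂ = K_a q H = 30.54 at H/2 = 2.900 m.
ȳ = (P₁·1.933 + P₂·2.900)/(P₁+P₂) = 2.212 m.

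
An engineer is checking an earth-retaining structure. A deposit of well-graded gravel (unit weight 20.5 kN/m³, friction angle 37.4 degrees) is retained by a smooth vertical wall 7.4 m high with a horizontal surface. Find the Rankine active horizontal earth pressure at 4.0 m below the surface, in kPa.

K_a = (1 − sin φ)/(1 + sin φ) = 0.2443.
σ_h = K_a γ z = 0.2443 × 20.5 × 4.0 = 20.03 kPa.

20.0 kPa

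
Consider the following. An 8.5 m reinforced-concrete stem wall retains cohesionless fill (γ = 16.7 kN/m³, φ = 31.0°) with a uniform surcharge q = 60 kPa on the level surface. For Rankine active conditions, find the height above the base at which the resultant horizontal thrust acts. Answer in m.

K_a = 0.3201.
Triangular part P₁ = ½K_aγH² = 193.1 at H/3 = 2.833 m; rectangular part P₂ = K_a q H = 163.3 at H/2 = 4.250 m.
ȳ = (P₁·2.833 + P₂·4.250)/(P₁+P₂) = 3.482 m.

3.48 m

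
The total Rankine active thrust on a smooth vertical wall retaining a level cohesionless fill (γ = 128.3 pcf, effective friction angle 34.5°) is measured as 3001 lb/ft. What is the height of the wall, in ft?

K_a = 0.2768. P_a = ½ K_a γ H² ⇒ H = √(2P_a/(K_a γ)).
H = √(2×3001/(0.2768×128.3)) = 13.00 ft.

13.0 ft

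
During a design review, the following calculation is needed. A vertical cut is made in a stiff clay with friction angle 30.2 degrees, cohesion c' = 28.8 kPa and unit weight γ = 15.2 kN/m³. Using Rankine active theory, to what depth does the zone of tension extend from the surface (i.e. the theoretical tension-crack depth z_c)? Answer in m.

6.59 m

K_a = tan²(45° − 30.2°/2) = 0.3307; √K_a = 0.5750.
The active pressure is zero where K_a γ z = 2c√K_a, so z_c = 2c/(γ√K_a) = 2×28.8/(15.2×0.5750) = 6.590 m.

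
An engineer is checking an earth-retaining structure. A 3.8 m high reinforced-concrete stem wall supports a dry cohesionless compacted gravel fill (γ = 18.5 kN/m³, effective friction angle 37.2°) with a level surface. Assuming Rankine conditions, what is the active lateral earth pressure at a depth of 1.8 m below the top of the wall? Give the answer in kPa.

8.21 kPa

K_a = (1 − sin φ)/(1 + sin φ) = 0.2464.
σ_h = K_a γ z = 0.2464 × 18.5 × 1.8 = 8.206 kPa.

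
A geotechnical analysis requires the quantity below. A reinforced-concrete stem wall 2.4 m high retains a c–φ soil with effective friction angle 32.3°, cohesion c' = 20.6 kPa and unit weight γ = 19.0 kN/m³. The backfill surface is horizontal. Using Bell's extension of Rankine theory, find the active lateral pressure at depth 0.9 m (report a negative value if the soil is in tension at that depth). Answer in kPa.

-17.5 kPa

K_a = (1 − sin φ)/(1 + sin φ) = 0.3035.
σ_a = K_a γ z − 2c√K_a = 0.3035×19.0×0.9 − 2×20.6×0.5509 = -17.51 kPa.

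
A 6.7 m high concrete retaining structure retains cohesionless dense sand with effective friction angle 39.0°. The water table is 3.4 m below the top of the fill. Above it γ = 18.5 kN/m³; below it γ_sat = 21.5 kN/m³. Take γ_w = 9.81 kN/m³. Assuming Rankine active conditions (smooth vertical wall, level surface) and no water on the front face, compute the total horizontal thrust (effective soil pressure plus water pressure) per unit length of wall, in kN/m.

139 kN/m

K_a = tan²(45° − φ/2) = 0.2275.
γ' = 21.5 − 9.81 = 11.69 kN/m³. Depth below WT = 3.3 m.
σ'_h at WT = K_a γ d_w = 14.31 kPa; at base = 14.31 + K_a γ' × 3.3 = 23.09 kPa.
P₁ (0–3.4 m) = ½×14.31×3.4 = 24.33. P₂ (3.4–6.7 m) = ½(14.31+23.09)×3.3 = 61.70.
P_w = ½ γ_w h₂² = 0.5×9.81×3.3² = 53.42. Total = 24.33+61.70+53.42 = 139.4 kN/m.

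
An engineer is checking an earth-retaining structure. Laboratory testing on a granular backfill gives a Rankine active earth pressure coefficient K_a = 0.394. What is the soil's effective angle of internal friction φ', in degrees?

K_a = tan²(45° − φ/2) ⇒ 45° − φ/2 = arctan(√0.394) = 32.12°.
φ = 2(45° − 32.12°) = 25.77°.

25.8°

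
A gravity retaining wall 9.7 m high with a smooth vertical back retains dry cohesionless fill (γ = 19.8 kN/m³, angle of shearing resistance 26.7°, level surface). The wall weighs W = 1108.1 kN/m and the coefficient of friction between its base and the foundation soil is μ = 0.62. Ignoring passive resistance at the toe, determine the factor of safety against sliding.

1.94

K_a = tan²(45° − 26.7°/2) = 0.3800.
P_a = ½K_aγH² = 0.5×0.3800×19.8×9.7² = 353.9 kN/m, acting at H/3 = 3.233 m above the base.
FS_sliding = μW / P_a = 0.62×1108.1 / 353.9 = 1.941.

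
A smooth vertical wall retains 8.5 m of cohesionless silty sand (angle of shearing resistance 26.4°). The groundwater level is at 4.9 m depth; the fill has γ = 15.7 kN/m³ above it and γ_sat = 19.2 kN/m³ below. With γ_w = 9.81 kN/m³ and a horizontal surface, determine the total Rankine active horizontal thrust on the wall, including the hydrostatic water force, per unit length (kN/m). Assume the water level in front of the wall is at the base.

K_a = tan²(45° − φ/2) = 0.3844.
γ' = 19.2 − 9.81 = 9.390 kN/m³. Depth below WT = 3.6 m.
σ'_h at WT = K_a γ d_w = 29.57 kPa; at base = 29.57 + K_a γ' × 3.6 = 42.57 kPa.
P₁ (0–4.9 m) = ½×29.57×4.9 = 72.46. P₂ (4.9–8.5 m) = ½(29.57+42.57)×3.6 = 129.9.
P_w = ½ γ_w h₂² = 0.5×9.81×3.6² = 63.57. Total = 72.46+129.9+63.57 = 265.9 kN/m.

266 kN/m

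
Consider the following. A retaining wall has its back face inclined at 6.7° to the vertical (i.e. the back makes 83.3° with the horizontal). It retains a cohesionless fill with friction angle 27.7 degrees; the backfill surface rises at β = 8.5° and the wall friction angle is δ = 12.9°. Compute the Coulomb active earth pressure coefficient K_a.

0.430

K_a = sin²(α+φ) / [sin²α · sin(α−δ) · (1 + √{sin(φ+δ)sin(φ−β) / (sin(α−δ)sin(α+β))})²].
With α = 83.3°, φ = 27.7°, δ = 12.9°, β = 8.5°: K_a = 0.4301.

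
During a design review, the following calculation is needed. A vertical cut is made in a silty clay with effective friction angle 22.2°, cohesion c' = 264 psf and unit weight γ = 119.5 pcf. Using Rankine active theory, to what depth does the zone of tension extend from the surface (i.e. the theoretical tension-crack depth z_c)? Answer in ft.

K_a = tan²(45° − 22.2°/2) = 0.4515; √K_a = 0.6720.
The active pressure is zero where K_a γ z = 2c√K_a, so z_c = 2c/(γ√K_a) = 2×264/(119.5×0.6720) = 6.575 ft.

6.58 ft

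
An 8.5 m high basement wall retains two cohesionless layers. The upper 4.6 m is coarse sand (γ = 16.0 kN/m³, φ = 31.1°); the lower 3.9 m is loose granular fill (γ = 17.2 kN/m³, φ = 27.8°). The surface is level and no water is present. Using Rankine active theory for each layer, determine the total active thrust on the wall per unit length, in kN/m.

K_a1 = tan²(45°−31.1°/2) = 0.3188; K_a2 = tan²(45°−27.8°/2) = 0.3639.
Layer 1: σ at base = K_a1 γ₁ h₁ = 23.46 kPa; P₁ = ½×23.46×4.6 = 53.97.
Layer 2: σ_v at top = γ₁h₁ = 73.60; σ_h top = K_a2×73.60 = 26.78; σ_h base = K_a2×(73.60+17.2×3.9) = 51.19.
P₂ = ½(26.78+51.19)×3.9 = 152.1. Total P_a = 53.97+152.1 = 206.0 kN/m.

206 kN/m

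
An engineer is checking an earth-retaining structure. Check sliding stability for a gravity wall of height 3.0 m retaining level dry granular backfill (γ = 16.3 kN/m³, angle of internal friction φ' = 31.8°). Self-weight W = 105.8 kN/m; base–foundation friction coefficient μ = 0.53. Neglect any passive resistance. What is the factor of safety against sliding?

2.47

K_a = tan²(45° − 31.8°/2) = 0.3098.
P_a = ½K_aγH² = 0.5×0.3098×16.3×3.0² = 22.72 kN/m, acting at H/3 = 1.000 m above the base.
FS_sliding = μW / P_a = 0.53×105.8 / 22.72 = 2.468.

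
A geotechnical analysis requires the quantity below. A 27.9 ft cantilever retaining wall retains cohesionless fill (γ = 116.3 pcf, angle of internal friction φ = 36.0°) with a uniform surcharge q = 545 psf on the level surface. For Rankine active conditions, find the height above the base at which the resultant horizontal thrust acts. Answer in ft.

K_a = 0.2596.
Triangular part P₁ = ½K_aγH² = 11750 at H/3 = 9.300 ft; rectangular part P₂ = K_a q H = 3948 at H/2 = 13.95 ft.
ȳ = (P₁·9.300 + P₂·13.95)/(P₁+P₂) = 10.47 ft.

10.5 ft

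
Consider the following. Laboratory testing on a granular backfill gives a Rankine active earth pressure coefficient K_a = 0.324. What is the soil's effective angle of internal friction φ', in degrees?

30.7°

K_a = tan²(45° − φ/2) ⇒ 45° − φ/2 = arctan(√0.324) = 29.65°.
φ = 2(45° − 29.65°) = 30.70°.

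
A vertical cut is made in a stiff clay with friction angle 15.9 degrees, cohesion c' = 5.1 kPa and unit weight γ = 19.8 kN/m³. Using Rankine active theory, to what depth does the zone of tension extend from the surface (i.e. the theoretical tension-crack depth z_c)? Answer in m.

0.682 m

K_a = tan²(45° − 15.9°/2) = 0.5699; √K_a = 0.7549.
The active pressure is zero where K_a γ z = 2c√K_a, so z_c = 2c/(γ√K_a) = 2×5.1/(19.8×0.7549) = 0.6824 m.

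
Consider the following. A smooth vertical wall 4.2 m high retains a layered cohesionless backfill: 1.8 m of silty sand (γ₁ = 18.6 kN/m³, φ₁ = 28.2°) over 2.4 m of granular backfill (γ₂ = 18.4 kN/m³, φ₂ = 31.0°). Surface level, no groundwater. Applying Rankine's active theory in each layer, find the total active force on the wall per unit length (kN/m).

K_a1 = tan²(45°−28.2°/2) = 0.3582; K_a2 = tan²(45°−31.0°/2) = 0.3201.
Layer 1: σ at base = K_a1 γ₁ h₁ = 11.99 kPa; P₁ = ½×11.99×1.8 = 10.79.
Layer 2: σ_v at top = γ₁h₁ = 33.48; σ_h top = K_a2×33.48 = 10.72; σ_h base = K_a2×(33.48+18.4×2.4) = 24.85.
P₂ = ½(10.72+24.85)×2.4 = 42.68. Total P_a = 10.79+42.68 = 53.48 kN/m.

53.5 kN/m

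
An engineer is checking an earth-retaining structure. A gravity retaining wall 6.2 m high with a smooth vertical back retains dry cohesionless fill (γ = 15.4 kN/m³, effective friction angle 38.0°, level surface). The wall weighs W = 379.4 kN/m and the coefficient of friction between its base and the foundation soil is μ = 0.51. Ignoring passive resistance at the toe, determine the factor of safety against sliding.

K_a = tan²(45° − 38.0°/2) = 0.2379.
P_a = ½K_aγH² = 0.5×0.2379×15.4×6.2² = 70.41 kN/m, acting at H/3 = 2.067 m above the base.
FS_sliding = μW / P_a = 0.51×379.4 / 70.41 = 2.748.

2.75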